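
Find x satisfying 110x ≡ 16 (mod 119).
x ≡ 104 (mod 119)

gcd(110, 119) = 1, which divides 16, so solutions exist.
Find 110^(-1) mod 119 by the extended Euclidean algorithm:
119 = 1 × 110 + 9  ⟹  9 = (1)·119 + (-1)·110
110 = 12 × 9 + 2  ⟹  2 = (-12)·119 + (13)·110
9 = 4 × 2 + 1  ⟹  1 = (49)·119 + (-53)·110
So (-53)·110 ≡ 1 (mod 119), i.e. 110^(-1) ≡ -53 ≡ 66 (mod 119).
x ≡ 66 × 16 = 1056 ≡ 104 (mod 119).
Check: 110 × 104 = 11440 ≡ 16 (mod 119).
Unique solution: x ≡ 104 (mod 119)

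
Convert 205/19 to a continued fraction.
[10; 1, 3, 1, 3]

Euclidean algorithm steps:
205 = 10 × 19 + 15
19 = 1 × 15 + 4
15 = 3 × 4 + 3
4 = 1 × 3 + 1
3 = 3 × 1 + 0
Continued fraction: [10; 1, 3, 1, 3]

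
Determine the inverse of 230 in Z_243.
56

gcd(230, 243) = 1, so the inverse exists.
Extended Euclidean algorithm on (243, 230):
243 = 1 × 230 + 13  ⟹  13 = (1)·243 + (-1)·230
230 = 17 × 13 + 9  ⟹  9 = (-17)·243 + (18)·230
13 = 1 × 9 + 4  ⟹  4 = (18)·243 + (-19)·230
9 = 2 × 4 + 1  ⟹  1 = (-53)·243 + (56)·230
So (56)·230 ≡ 1 (mod 243), i.e. 230^(-1) ≡ 56 (mod 243).
Check: 230 × 56 = 12880 ≡ 1 (mod 243)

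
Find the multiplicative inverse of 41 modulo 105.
41

gcd(41, 105) = 1, so the inverse exists.
Extended Euclidean algorithm on (105, 41):
105 = 2 × 41 + 23  ⟹  23 = (1)·105 + (-2)·41
41 = 1 × 23 + 18  ⟹  18 = (-1)·105 + (3)·41
23 = 1 × 18 + 5  ⟹  5 = (2)·105 + (-5)·41
18 = 3 × 5 + 3  ⟹  3 = (-7)·105 + (18)·41
5 = 1 × 3 + 2  ⟹  2 = (9)·105 + (-23)·41
3 = 1 × 2 + 1  ⟹  1 = (-16)·105 + (41)·41
So (41)·41 ≡ 1 (mod 105), i.e. 41^(-1) ≡ 41 (mod 105).
Check: 41 × 41 = 1681 ≡ 1 (mod 105)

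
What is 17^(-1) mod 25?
3

gcd(17, 25) = 1, so the inverse exists.
Extended Euclidean algorithm on (25, 17):
25 = 1 × 17 + 8  ⟹  8 = (1)·25 + (-1)·17
17 = 2 × 8 + 1  ⟹  1 = (-2)·25 + (3)·17
So (3)·17 ≡ 1 (mod 25), i.e. 17^(-1) ≡ 3 (mod 25).
Check: 17 × 3 = 51 ≡ 1 (mod 25)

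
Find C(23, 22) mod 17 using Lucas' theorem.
6

Using Lucas' theorem:
Write n=23 and k=22 in base 17:
n in base 17: [1, 6]
k in base 17: [1, 5]
C(23,22) mod 17 = ∏ C(n_i, k_i) mod 17
Digit binomials (mod 17): C(1,1) = 1; C(6,5) = 6
Product: 1 × 6 = 6 ≡ 6 (mod 17)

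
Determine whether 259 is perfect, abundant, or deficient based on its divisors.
deficient

Proper divisors of 259: sum = 1 + 7 + 37 = 45
Since 45 < 259, 259 is deficient.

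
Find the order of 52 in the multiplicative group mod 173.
43

173 is prime, so ord(52) divides φ(173) = 172.
Divisors of 172: 1, 2, 4, 43, 86, 172.
Repeated squaring: 52^1 ≡ 52, 52^2 ≡ 109, 52^4 ≡ 117, 52^8 ≡ 22, 52^16 ≡ 138, 52^32 ≡ 14, 52^64 ≡ 23, 52^128 ≡ 10 (mod 173).
Test 52^d mod 173 for each divisor d in increasing order:
52^1 ≡ 52
52^2 ≡ 109
52^4 ≡ 117
52^43 = 52^32·52^8·52^2·52^1 ≡ 1  ← first divisor giving 1
The order is 43.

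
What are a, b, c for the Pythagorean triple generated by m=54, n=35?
(1691, 3780, 4141)

Euclid's formula: a = m² - n², b = 2mn, c = m² + n²
m = 54, n = 35
a = 54² - 35² = 2916 - 1225 = 1691
b = 2 × 54 × 35 = 3780
c = 54² + 35² = 2916 + 1225 = 4141
Verification: 1691² + 3780² = 2859481 + 14288400 = 17147881 = 4141² ✓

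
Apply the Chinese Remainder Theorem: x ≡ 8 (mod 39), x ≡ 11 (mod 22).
671

Using Chinese Remainder Theorem:
M = 39 × 22 = 858
M1 = 22, M2 = 39
y1 = 22^(-1) mod 39 = 16
y2 = 39^(-1) mod 22 = 13
x = (8×22×16 + 11×39×13) mod 858 = 671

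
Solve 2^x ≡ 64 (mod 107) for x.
6

Baby-step giant-step with step n = ⌈√107⌉ = 11.
Baby steps 2^j mod 107 (j:value) for j=0..10: 0:1, 1:2, 2:4, 3:8, 4:16, 5:32, 6:64, 7:21, 8:42, 9:84, 10:61.
h = 64 is already in the table at j=6, so x = 6.
Check: 2^6 ≡ 64 (mod 107).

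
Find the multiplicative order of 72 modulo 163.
162

163 is prime, so ord(72) divides φ(163) = 162.
Divisors of 162: 1, 2, 3, 6, 9, 18, 27, 54, 81, 162.
Repeated squaring: 72^1 ≡ 72, 72^2 ≡ 131, 72^4 ≡ 46, 72^8 ≡ 160, 72^16 ≡ 9, 72^32 ≡ 81, 72^64 ≡ 41, 72^128 ≡ 51 (mod 163).
Test 72^d mod 163 for each divisor d in increasing order:
72^1 ≡ 72
72^2 ≡ 131
72^3 = 72^2·72^1 ≡ 141
72^6 = 72^4·72^2 ≡ 158
72^9 = 72^8·72^1 ≡ 110
72^18 = 72^16·72^2 ≡ 38
72^27 = 72^16·72^8·72^2·72^1 ≡ 105
72^54 = 72^32·72^16·72^4·72^2 ≡ 104
72^81 = 72^64·72^16·72^1 ≡ 162
72^162 = 72^128·72^32·72^2 ≡ 1  ← first divisor giving 1
The order is 162.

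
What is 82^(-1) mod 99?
64

gcd(82, 99) = 1, so the inverse exists.
Extended Euclidean algorithm on (99, 82):
99 = 1 × 82 + 17  ⟹  17 = (1)·99 + (-1)·82
82 = 4 × 17 + 14  ⟹  14 = (-4)·99 + (5)·82
17 = 1 × 14 + 3  ⟹  3 = (5)·99 + (-6)·82
14 = 4 × 3 + 2  ⟹  2 = (-24)·99 + (29)·82
3 = 1 × 2 + 1  ⟹  1 = (29)·99 + (-35)·82
So (-35)·82 ≡ 1 (mod 99), i.e. 82^(-1) ≡ -35 ≡ 64 (mod 99).
Check: 82 × 64 = 5248 ≡ 1 (mod 99)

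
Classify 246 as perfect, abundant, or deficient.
abundant

Proper divisors of 246: sum = 1 + 2 + 3 + 6 + 41 + 82 + 123 = 258
Since 258 > 246, 246 is abundant.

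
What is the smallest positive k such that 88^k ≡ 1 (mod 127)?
63

127 is prime, so ord(88) divides φ(127) = 126.
Divisors of 126: 1, 2, 3, 6, 7, 9, 14, 18, 21, 42, 63, 126.
Repeated squaring: 88^1 ≡ 88, 88^2 ≡ 124, 88^4 ≡ 9, 88^8 ≡ 81, 88^16 ≡ 84, 88^32 ≡ 71, 88^64 ≡ 88 (mod 127).
Test 88^d mod 127 for each divisor d in increasing order:
88^1 ≡ 88
88^2 ≡ 124
88^3 = 88^2·88^1 ≡ 117
88^6 = 88^4·88^2 ≡ 100
88^7 = 88^4·88^2·88^1 ≡ 37
88^9 = 88^8·88^1 ≡ 16
88^14 = 88^8·88^4·88^2 ≡ 99
88^18 = 88^16·88^2 ≡ 2
88^21 = 88^16·88^4·88^1 ≡ 107
88^42 = 88^32·88^8·88^2 ≡ 19
88^63 = 88^32·88^16·88^8·88^4·88^2·88^1 ≡ 1  ← first divisor giving 1
The order is 63.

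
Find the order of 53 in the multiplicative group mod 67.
22

67 is prime, so ord(53) divides φ(67) = 66.
Divisors of 66: 1, 2, 3, 6, 11, 22, 33, 66.
Repeated squaring: 53^1 ≡ 53, 53^2 ≡ 62, 53^4 ≡ 25, 53^8 ≡ 22, 53^16 ≡ 15, 53^32 ≡ 24, 53^64 ≡ 40 (mod 67).
Test 53^d mod 67 for each divisor d in increasing order:
53^1 ≡ 53
53^2 ≡ 62
53^3 = 53^2·53^1 ≡ 3
53^6 = 53^4·53^2 ≡ 9
53^11 = 53^8·53^2·53^1 ≡ 66
53^22 = 53^16·53^4·53^2 ≡ 1  ← first divisor giving 1
The order is 22.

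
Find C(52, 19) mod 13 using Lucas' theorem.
0

Using Lucas' theorem:
Write n=52 and k=19 in base 13:
n in base 13: [4, 0]
k in base 13: [1, 6]
C(52,19) mod 13 = ∏ C(n_i, k_i) mod 13
Digit binomials (mod 13): C(4,1) = 4; C(0,6) = 0 (k_i > n_i)
Product: 4 × 0 = 0 ≡ 0 (mod 13)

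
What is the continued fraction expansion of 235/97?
[2; 2, 2, 1, 2, 1, 3]

Euclidean algorithm steps:
235 = 2 × 97 + 41
97 = 2 × 41 + 15
41 = 2 × 15 + 11
15 = 1 × 11 + 4
11 = 2 × 4 + 3
4 = 1 × 3 + 1
3 = 3 × 1 + 0
Continued fraction: [2; 2, 2, 1, 2, 1, 3]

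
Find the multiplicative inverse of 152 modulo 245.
108

gcd(152, 245) = 1, so the inverse exists.
Extended Euclidean algorithm on (245, 152):
245 = 1 × 152 + 93  ⟹  93 = (1)·245 + (-1)·152
152 = 1 × 93 + 59  ⟹  59 = (-1)·245 + (2)·152
93 = 1 × 59 + 34  ⟹  34 = (2)·245 + (-3)·152
59 = 1 × 34 + 25  ⟹  25 = (-3)·245 + (5)·152
34 = 1 × 25 + 9  ⟹  9 = (5)·245 + (-8)·152
25 = 2 × 9 + 7  ⟹  7 = (-13)·245 + (21)·152
9 = 1 × 7 + 2  ⟹  2 = (18)·245 + (-29)·152
7 = 3 × 2 + 1  ⟹  1 = (-67)·245 + (108)·152
So (108)·152 ≡ 1 (mod 245), i.e. 152^(-1) ≡ 108 (mod 245).
Check: 152 × 108 = 16416 ≡ 1 (mod 245)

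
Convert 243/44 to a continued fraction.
[5; 1, 1, 10, 2]

Euclidean algorithm steps:
243 = 5 × 44 + 23
44 = 1 × 23 + 21
23 = 1 × 21 + 2
21 = 10 × 2 + 1
2 = 2 × 1 + 0
Continued fraction: [5; 1, 1, 10, 2]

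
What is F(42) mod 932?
644

Matrix identity: Q^n = [[F_(n+1), F_n], [F_n, F_(n-1)]] with Q = [[1,1],[1,0]].
n = 42 = 101010₂. Square-and-multiply, entries mod 932:
Q^1 = [[1,1],[1,0]]
Q^2 = (Q^1)² = [[2,1],[1,1]]
Q^5 = (Q^2)²·Q = [[8,5],[5,3]]
Q^10 = (Q^5)² = [[89,55],[55,34]]
Q^21 = (Q^10)²·Q = [[3,694],[694,241]]
Q^42 = (Q^21)² = [[733,644],[644,89]]
F_42 mod 932 = Q^42[0][1] = 644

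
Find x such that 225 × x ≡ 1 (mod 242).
185

gcd(225, 242) = 1, so the inverse exists.
Extended Euclidean algorithm on (242, 225):
242 = 1 × 225 + 17  ⟹  17 = (1)·242 + (-1)·225
225 = 13 × 17 + 4  ⟹  4 = (-13)·242 + (14)·225
17 = 4 × 4 + 1  ⟹  1 = (53)·242 + (-57)·225
So (-57)·225 ≡ 1 (mod 242), i.e. 225^(-1) ≡ -57 ≡ 185 (mod 242).
Check: 225 × 185 = 41625 ≡ 1 (mod 242)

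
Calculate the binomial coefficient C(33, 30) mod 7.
3

Using Lucas' theorem:
Write n=33 and k=30 in base 7:
n in base 7: [4, 5]
k in base 7: [4, 2]
C(33,30) mod 7 = ∏ C(n_i, k_i) mod 7
Digit binomials (mod 7): C(4,4) = 1; C(5,2) = 10 ≡ 3
Product: 1 × 3 = 3 ≡ 3 (mod 7)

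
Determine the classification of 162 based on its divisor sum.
abundant

Proper divisors of 162: sum = 1 + 2 + 3 + 6 + 9 + 18 + 27 + 54 + 81 = 201
Since 201 > 162, 162 is abundant.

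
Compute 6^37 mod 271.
91

Repeated squaring. Binary of 37 = 100101.
6^1 ≡ 6 (mod 271); 6^2 ≡ 36 (mod 271); 6^4 ≡ 212 (mod 271); 6^8 ≡ 229 (mod 271); 6^16 ≡ 138 (mod 271); 6^32 ≡ 74 (mod 271)
6^37 = 6^1 × 6^4 × 6^32 ≡ 91 (mod 271)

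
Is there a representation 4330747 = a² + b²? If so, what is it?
Not possible

Factorization: 4330747 = 163^3
By Fermat: n is sum of two squares iff every prime p ≡ 3 (mod 4) appears to even power.
Prime(s) ≡ 3 (mod 4) with odd exponent: [(163, 3)]
Therefore 4330747 cannot be expressed as a² + b².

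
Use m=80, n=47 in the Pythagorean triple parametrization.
(4191, 7520, 8609)

Euclid's formula: a = m² - n², b = 2mn, c = m² + n²
m = 80, n = 47
a = 80² - 47² = 6400 - 2209 = 4191
b = 2 × 80 × 47 = 7520
c = 80² + 47² = 6400 + 2209 = 8609
Verification: 4191² + 7520² = 17564481 + 56550400 = 74114881 = 8609² ✓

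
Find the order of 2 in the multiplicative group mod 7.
3

7 is prime, so ord(2) divides φ(7) = 6.
Divisors of 6: 1, 2, 3, 6.
Repeated squaring: 2^1 ≡ 2, 2^2 ≡ 4, 2^4 ≡ 2 (mod 7).
Test 2^d mod 7 for each divisor d in increasing order:
2^1 ≡ 2
2^2 ≡ 4
2^3 = 2^2·2^1 ≡ 1  ← first divisor giving 1
The order is 3.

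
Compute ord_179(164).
178

179 is prime, so ord(164) divides φ(179) = 178.
Divisors of 178: 1, 2, 89, 178.
Repeated squaring: 164^1 ≡ 164, 164^2 ≡ 46, 164^4 ≡ 147, 164^8 ≡ 129, 164^16 ≡ 173, 164^32 ≡ 36, 164^64 ≡ 43, 164^128 ≡ 59 (mod 179).
Test 164^d mod 179 for each divisor d in increasing order:
164^1 ≡ 164
164^2 ≡ 46
164^89 = 164^64·164^16·164^8·164^1 ≡ 178
164^178 = 164^128·164^32·164^16·164^2 ≡ 1  ← first divisor giving 1
The order is 178.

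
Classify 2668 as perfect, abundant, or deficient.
deficient

Proper divisors of 2668: sum = 1 + 2 + 4 + 23 + 29 + 46 + 58 + 92 + 116 + 667 + 1334 = 2372
Since 2372 < 2668, 2668 is deficient.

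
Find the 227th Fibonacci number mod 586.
55

Matrix identity: Q^n = [[F_(n+1), F_n], [F_n, F_(n-1)]] with Q = [[1,1],[1,0]].
n = 227 = 11100011₂. Square-and-multiply, entries mod 586:
Q^1 = [[1,1],[1,0]]
Q^3 = (Q^1)²·Q = [[3,2],[2,1]]
Q^7 = (Q^3)²·Q = [[21,13],[13,8]]
Q^14 = (Q^7)² = [[24,377],[377,233]]
Q^28 = (Q^14)² = [[307,199],[199,108]]
Q^56 = (Q^28)² = [[242,545],[545,283]]
Q^113 = (Q^56)²·Q = [[44,473],[473,157]]
Q^227 = (Q^113)²·Q = [[196,55],[55,141]]
F_227 mod 586 = Q^227[0][1] = 55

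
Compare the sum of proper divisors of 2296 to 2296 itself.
abundant

Proper divisors of 2296: sum = 1 + 2 + 4 + 7 + 8 + 14 + 28 + 41 + 56 + 82 + 164 + 287 + 328 + 574 + 1148 = 2744
Since 2744 > 2296, 2296 is abundant.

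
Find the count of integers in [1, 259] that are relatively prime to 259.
216

259 = 7 × 37
φ(n) = n × ∏(1 - 1/p) for each prime p dividing n
φ(259) = 259 × (1 - 1/7) × (1 - 1/37) = 216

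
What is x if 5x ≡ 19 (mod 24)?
x ≡ 23 (mod 24)

gcd(5, 24) = 1, which divides 19, so solutions exist.
Find 5^(-1) mod 24 by the extended Euclidean algorithm:
24 = 4 × 5 + 4  ⟹  4 = (1)·24 + (-4)·5
5 = 1 × 4 + 1  ⟹  1 = (-1)·24 + (5)·5
So (5)·5 ≡ 1 (mod 24), i.e. 5^(-1) ≡ 5 (mod 24).
x ≡ 5 × 19 = 95 ≡ 23 (mod 24).
Check: 5 × 23 = 115 ≡ 19 (mod 24).
Unique solution: x ≡ 23 (mod 24)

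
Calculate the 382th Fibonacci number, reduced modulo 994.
881

Matrix identity: Q^n = [[F_(n+1), F_n], [F_n, F_(n-1)]] with Q = [[1,1],[1,0]].
n = 382 = 101111110₂. Square-and-multiply, entries mod 994:
Q^1 = [[1,1],[1,0]]
Q^2 = (Q^1)² = [[2,1],[1,1]]
Q^5 = (Q^2)²·Q = [[8,5],[5,3]]
Q^11 = (Q^5)²·Q = [[144,89],[89,55]]
Q^23 = (Q^11)²·Q = [[644,825],[825,813]]
Q^47 = (Q^23)²·Q = [[252,967],[967,279]]
Q^95 = (Q^47)²·Q = [[196,617],[617,573]]
Q^191 = (Q^95)²·Q = [[966,631],[631,335]]
Q^382 = (Q^191)² = [[351,881],[881,464]]
F_382 mod 994 = Q^382[0][1] = 881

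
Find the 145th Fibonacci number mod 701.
36

Matrix identity: Q^n = [[F_(n+1), F_n], [F_n, F_(n-1)]] with Q = [[1,1],[1,0]].
n = 145 = 10010001₂. Square-and-multiply, entries mod 701:
Q^1 = [[1,1],[1,0]]
Q^2 = (Q^1)² = [[2,1],[1,1]]
Q^4 = (Q^2)² = [[5,3],[3,2]]
Q^9 = (Q^4)²·Q = [[55,34],[34,21]]
Q^18 = (Q^9)² = [[676,481],[481,195]]
Q^36 = (Q^18)² = [[656,454],[454,202]]
Q^72 = (Q^36)² = [[645,477],[477,168]]
Q^145 = (Q^72)²·Q = [[184,36],[36,148]]
F_145 mod 701 = Q^145[0][1] = 36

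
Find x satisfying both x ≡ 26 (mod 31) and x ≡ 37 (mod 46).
1049

Using Chinese Remainder Theorem:
M = 31 × 46 = 1426
M1 = 46, M2 = 31
y1 = 46^(-1) mod 31 = 29
y2 = 31^(-1) mod 46 = 3
x = (26×46×29 + 37×31×3) mod 1426 = 1049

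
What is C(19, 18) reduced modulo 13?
6

Using Lucas' theorem:
Write n=19 and k=18 in base 13:
n in base 13: [1, 6]
k in base 13: [1, 5]
C(19,18) mod 13 = ∏ C(n_i, k_i) mod 13
Digit binomials (mod 13): C(1,1) = 1; C(6,5) = 6
Product: 1 × 6 = 6 ≡ 6 (mod 13)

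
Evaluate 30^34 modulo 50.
0

Repeated squaring. Binary of 34 = 100010.
30^1 ≡ 30 (mod 50); 30^2 ≡ 0 (mod 50); 30^4 ≡ 0 (mod 50); 30^8 ≡ 0 (mod 50); 30^16 ≡ 0 (mod 50); 30^32 ≡ 0 (mod 50)
30^34 = 30^2 × 30^32 ≡ 0 (mod 50)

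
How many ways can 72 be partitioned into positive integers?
5392783

p(n) counts ways to write n as a sum of positive integers (order ignored).
Euler's pentagonal recurrence: p(k) = p(k-1) + p(k-2) - p(k-5) - p(k-7) + p(k-12) + p(k-15) - ... (offsets j(3j∓1)/2, signs ++--, p(0)=1, p(<0)=0).
DP table for k = 0..71: p(0)=1, p(1)=1, p(2)=2, p(3)=3, p(4)=5, p(5)=7, p(6)=11, p(7)=15, p(8)=22, p(9)=30, p(10)=42, p(11)=56, p(12)=77, p(13)=101, p(14)=135, p(15)=176, p(16)=231, p(17)=297, p(18)=385, p(19)=490, p(20)=627, p(21)=792, p(22)=1002, p(23)=1255, p(24)=1575, p(25)=1958, p(26)=2436, p(27)=3010, p(28)=3718, p(29)=4565, p(30)=5604, p(31)=6842, p(32)=8349, p(33)=10143, p(34)=12310, p(35)=14883, p(36)=17977, p(37)=21637, p(38)=26015, p(39)=31185, p(40)=37338, p(41)=44583, p(42)=53174, p(43)=63261, p(44)=75175, p(45)=89134, p(46)=105558, p(47)=124754, p(48)=147273, p(49)=173525, p(50)=204226, p(51)=239943, p(52)=281589, p(53)=329931, p(54)=386155, p(55)=451276, p(56)=526823, p(57)=614154, p(58)=715220, p(59)=831820, p(60)=966467, p(61)=1121505, p(62)=1300156, p(63)=1505499, p(64)=1741630, p(65)=2012558, p(66)=2323520, p(67)=2679689, p(68)=3087735, p(69)=3554345, p(70)=4087968, p(71)=4697205.
Final step: p(72) = p(71) + p(70) - p(67) - p(65) + p(60) + p(57) - p(50) - p(46) + p(37) + p(32) - p(21) - p(15) + p(2)
= 4697205 + 4087968 - 2679689 - 2012558 + 966467 + 614154 - 204226 - 105558 + 21637 + 8349 - 792 - 176 + 2
= 5392783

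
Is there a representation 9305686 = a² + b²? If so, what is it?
Not possible

Factorization: 9305686 = 2 × 13 × 71^3
By Fermat: n is sum of two squares iff every prime p ≡ 3 (mod 4) appears to even power.
Prime(s) ≡ 3 (mod 4) with odd exponent: [(71, 3)]
Therefore 9305686 cannot be expressed as a² + b².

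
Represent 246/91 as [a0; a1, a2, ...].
[2; 1, 2, 2, 1, 2, 3]

Euclidean algorithm steps:
246 = 2 × 91 + 64
91 = 1 × 64 + 27
64 = 2 × 27 + 10
27 = 2 × 10 + 7
10 = 1 × 7 + 3
7 = 2 × 3 + 1
3 = 3 × 1 + 0
Continued fraction: [2; 1, 2, 2, 1, 2, 3]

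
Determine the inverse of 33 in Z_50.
47

gcd(33, 50) = 1, so the inverse exists.
Extended Euclidean algorithm on (50, 33):
50 = 1 × 33 + 17  ⟹  17 = (1)·50 + (-1)·33
33 = 1 × 17 + 16  ⟹  16 = (-1)·50 + (2)·33
17 = 1 × 16 + 1  ⟹  1 = (2)·50 + (-3)·33
So (-3)·33 ≡ 1 (mod 50), i.e. 33^(-1) ≡ -3 ≡ 47 (mod 50).
Check: 33 × 47 = 1551 ≡ 1 (mod 50)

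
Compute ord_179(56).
89

179 is prime, so ord(56) divides φ(179) = 178.
Divisors of 178: 1, 2, 89, 178.
Repeated squaring: 56^1 ≡ 56, 56^2 ≡ 93, 56^4 ≡ 57, 56^8 ≡ 27, 56^16 ≡ 13, 56^32 ≡ 169, 56^64 ≡ 100, 56^128 ≡ 155 (mod 179).
Test 56^d mod 179 for each divisor d in increasing order:
56^1 ≡ 56
56^2 ≡ 93
56^89 = 56^64·56^16·56^8·56^1 ≡ 1  ← first divisor giving 1
The order is 89.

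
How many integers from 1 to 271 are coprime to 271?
270

271 = 271
φ(n) = n × ∏(1 - 1/p) for each prime p dividing n
φ(271) = 271 × (1 - 1/271) = 270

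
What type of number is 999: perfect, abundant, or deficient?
deficient

Proper divisors of 999: sum = 1 + 3 + 9 + 27 + 37 + 111 + 333 = 521
Since 521 < 999, 999 is deficient.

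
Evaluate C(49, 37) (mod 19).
0

Using Lucas' theorem:
Write n=49 and k=37 in base 19:
n in base 19: [2, 11]
k in base 19: [1, 18]
C(49,37) mod 19 = ∏ C(n_i, k_i) mod 19
Digit binomials (mod 19): C(2,1) = 2; C(11,18) = 0 (k_i > n_i)
Product: 2 × 0 = 0 ≡ 0 (mod 19)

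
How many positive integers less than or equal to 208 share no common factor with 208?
96

208 = 2^4 × 13
φ(n) = n × ∏(1 - 1/p) for each prime p dividing n
φ(208) = 208 × (1 - 1/2) × (1 - 1/13) = 96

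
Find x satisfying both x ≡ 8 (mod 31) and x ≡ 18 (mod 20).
318

Using Chinese Remainder Theorem:
M = 31 × 20 = 620
M1 = 20, M2 = 31
y1 = 20^(-1) mod 31 = 14
y2 = 31^(-1) mod 20 = 11
x = (8×20×14 + 18×31×11) mod 620 = 318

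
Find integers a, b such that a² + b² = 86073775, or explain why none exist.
Not possible

Factorization: 86073775 = 5^2 × 151^3
By Fermat: n is sum of two squares iff every prime p ≡ 3 (mod 4) appears to even power.
Prime(s) ≡ 3 (mod 4) with odd exponent: [(151, 3)]
Therefore 86073775 cannot be expressed as a² + b².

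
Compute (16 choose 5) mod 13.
0

Using Lucas' theorem:
Write n=16 and k=5 in base 13:
n in base 13: [1, 3]
k in base 13: [0, 5]
C(16,5) mod 13 = ∏ C(n_i, k_i) mod 13
Digit binomials (mod 13): C(1,0) = 1; C(3,5) = 0 (k_i > n_i)
Product: 1 × 0 = 0 ≡ 0 (mod 13)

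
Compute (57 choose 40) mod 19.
0

Using Lucas' theorem:
Write n=57 and k=40 in base 19:
n in base 19: [3, 0]
k in base 19: [2, 2]
C(57,40) mod 19 = ∏ C(n_i, k_i) mod 19
Digit binomials (mod 19): C(3,2) = 3; C(0,2) = 0 (k_i > n_i)
Product: 3 × 0 = 0 ≡ 0 (mod 19)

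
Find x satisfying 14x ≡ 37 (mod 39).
x ≡ 11 (mod 39)

gcd(14, 39) = 1, which divides 37, so solutions exist.
Find 14^(-1) mod 39 by the extended Euclidean algorithm:
39 = 2 × 14 + 11  ⟹  11 = (1)·39 + (-2)·14
14 = 1 × 11 + 3  ⟹  3 = (-1)·39 + (3)·14
11 = 3 × 3 + 2  ⟹  2 = (4)·39 + (-11)·14
3 = 1 × 2 + 1  ⟹  1 = (-5)·39 + (14)·14
So (14)·14 ≡ 1 (mod 39), i.e. 14^(-1) ≡ 14 (mod 39).
x ≡ 14 × 37 = 518 ≡ 11 (mod 39).
Check: 14 × 11 = 154 ≡ 37 (mod 39).
Unique solution: x ≡ 11 (mod 39)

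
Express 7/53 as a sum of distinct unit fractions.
1/8 + 1/142 + 1/30104

Greedy algorithm:
7/53: ceiling(53/7) = 8, use 1/8
3/424: ceiling(424/3) = 142, use 1/142
1/30104: ceiling(30104/1) = 30104, use 1/30104
Result: 7/53 = 1/8 + 1/142 + 1/30104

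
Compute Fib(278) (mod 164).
81

Matrix identity: Q^n = [[F_(n+1), F_n], [F_n, F_(n-1)]] with Q = [[1,1],[1,0]].
n = 278 = 100010110₂. Square-and-multiply, entries mod 164:
Q^1 = [[1,1],[1,0]]
Q^2 = (Q^1)² = [[2,1],[1,1]]
Q^4 = (Q^2)² = [[5,3],[3,2]]
Q^8 = (Q^4)² = [[34,21],[21,13]]
Q^17 = (Q^8)²·Q = [[124,121],[121,3]]
Q^34 = (Q^17)² = [[5,115],[115,54]]
Q^69 = (Q^34)²·Q = [[27,130],[130,61]]
Q^139 = (Q^69)²·Q = [[41,81],[81,124]]
Q^278 = (Q^139)² = [[42,81],[81,125]]
F_278 mod 164 = Q^278[0][1] = 81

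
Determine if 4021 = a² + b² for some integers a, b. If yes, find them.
39² + 50² (a=39, b=50)

Factorization: 4021 = 4021
By Fermat: n is sum of two squares iff every prime p ≡ 3 (mod 4) appears to even power.
All primes ≡ 3 (mod 4) appear to even power.
Search a = 0, 1, 2, … for 4021 - a² a perfect square: first hit at a = 39: 4021 - 1521 = 2500 = 50².
4021 = 39² + 50² = 1521 + 2500 ✓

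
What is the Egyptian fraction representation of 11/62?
1/6 + 1/93

Greedy algorithm:
11/62: ceiling(62/11) = 6, use 1/6
1/93: ceiling(93/1) = 93, use 1/93
Result: 11/62 = 1/6 + 1/93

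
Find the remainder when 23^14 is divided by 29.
1

Repeated squaring. Binary of 14 = 1110.
23^1 ≡ 23 (mod 29); 23^2 ≡ 7 (mod 29); 23^4 ≡ 20 (mod 29); 23^8 ≡ 23 (mod 29)
23^14 = 23^2 × 23^4 × 23^8 ≡ 1 (mod 29)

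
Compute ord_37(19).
36

37 is prime, so ord(19) divides φ(37) = 36.
Divisors of 36: 1, 2, 3, 4, 6, 9, 12, 18, 36.
Repeated squaring: 19^1 ≡ 19, 19^2 ≡ 28, 19^4 ≡ 7, 19^8 ≡ 12, 19^16 ≡ 33, 19^32 ≡ 16 (mod 37).
Test 19^d mod 37 for each divisor d in increasing order:
19^1 ≡ 19
19^2 ≡ 28
19^3 = 19^2·19^1 ≡ 14
19^4 ≡ 7
19^6 = 19^4·19^2 ≡ 11
19^9 = 19^8·19^1 ≡ 6
19^12 = 19^8·19^4 ≡ 10
19^18 = 19^16·19^2 ≡ 36
19^36 = 19^32·19^4 ≡ 1  ← first divisor giving 1
The order is 36.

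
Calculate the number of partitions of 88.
44108109

p(n) counts ways to write n as a sum of positive integers (order ignored).
Euler's pentagonal recurrence: p(k) = p(k-1) + p(k-2) - p(k-5) - p(k-7) + p(k-12) + p(k-15) - ... (offsets j(3j∓1)/2, signs ++--, p(0)=1, p(<0)=0).
DP table for k = 0..87: p(0)=1, p(1)=1, p(2)=2, p(3)=3, p(4)=5, p(5)=7, p(6)=11, p(7)=15, p(8)=22, p(9)=30, p(10)=42, p(11)=56, p(12)=77, p(13)=101, p(14)=135, p(15)=176, p(16)=231, p(17)=297, p(18)=385, p(19)=490, p(20)=627, p(21)=792, p(22)=1002, p(23)=1255, p(24)=1575, p(25)=1958, p(26)=2436, p(27)=3010, p(28)=3718, p(29)=4565, p(30)=5604, p(31)=6842, p(32)=8349, p(33)=10143, p(34)=12310, p(35)=14883, p(36)=17977, p(37)=21637, p(38)=26015, p(39)=31185, p(40)=37338, p(41)=44583, p(42)=53174, p(43)=63261, p(44)=75175, p(45)=89134, p(46)=105558, p(47)=124754, p(48)=147273, p(49)=173525, p(50)=204226, p(51)=239943, p(52)=281589, p(53)=329931, p(54)=386155, p(55)=451276, p(56)=526823, p(57)=614154, p(58)=715220, p(59)=831820, p(60)=966467, p(61)=1121505, p(62)=1300156, p(63)=1505499, p(64)=1741630, p(65)=2012558, p(66)=2323520, p(67)=2679689, p(68)=3087735, p(69)=3554345, p(70)=4087968, p(71)=4697205, p(72)=5392783, p(73)=6185689, p(74)=7089500, p(75)=8118264, p(76)=9289091, p(77)=10619863, p(78)=12132164, p(79)=13848650, p(80)=15796476, p(81)=18004327, p(82)=20506255, p(83)=23338469, p(84)=26543660, p(85)=30167357, p(86)=34262962, p(87)=38887673.
Final step: p(88) = p(87) + p(86) - p(83) - p(81) + p(76) + p(73) - p(66) - p(62) + p(53) + p(48) - p(37) - p(31) + p(18) + p(11)
= 38887673 + 34262962 - 23338469 - 18004327 + 9289091 + 6185689 - 2323520 - 1300156 + 329931 + 147273 - 21637 - 6842 + 385 + 56
= 44108109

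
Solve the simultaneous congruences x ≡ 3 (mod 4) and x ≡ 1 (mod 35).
71

Using Chinese Remainder Theorem:
M = 4 × 35 = 140
M1 = 35, M2 = 4
y1 = 35^(-1) mod 4 = 3
y2 = 4^(-1) mod 35 = 9
x = (3×35×3 + 1×4×9) mod 140 = 71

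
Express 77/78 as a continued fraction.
[0; 1, 77]

Euclidean algorithm steps:
77 = 0 × 78 + 77
78 = 1 × 77 + 1
77 = 77 × 1 + 0
Continued fraction: [0; 1, 77]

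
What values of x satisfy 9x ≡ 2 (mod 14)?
x ≡ 8 (mod 14)

gcd(9, 14) = 1, which divides 2, so solutions exist.
Find 9^(-1) mod 14 by the extended Euclidean algorithm:
14 = 1 × 9 + 5  ⟹  5 = (1)·14 + (-1)·9
9 = 1 × 5 + 4  ⟹  4 = (-1)·14 + (2)·9
5 = 1 × 4 + 1  ⟹  1 = (2)·14 + (-3)·9
So (-3)·9 ≡ 1 (mod 14), i.e. 9^(-1) ≡ -3 ≡ 11 (mod 14).
x ≡ 11 × 2 = 22 ≡ 8 (mod 14).
Check: 9 × 8 = 72 ≡ 2 (mod 14).
Unique solution: x ≡ 8 (mod 14)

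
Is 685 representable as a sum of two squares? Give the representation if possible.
3² + 26² (a=3, b=26)

Factorization: 685 = 5 × 137
By Fermat: n is sum of two squares iff every prime p ≡ 3 (mod 4) appears to even power.
All primes ≡ 3 (mod 4) appear to even power.
Search a = 0, 1, 2, … for 685 - a² a perfect square: first hit at a = 3: 685 - 9 = 676 = 26².
685 = 3² + 26² = 9 + 676 ✓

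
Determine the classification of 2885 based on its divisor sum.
deficient

Proper divisors of 2885: sum = 1 + 5 + 577 = 583
Since 583 < 2885, 2885 is deficient.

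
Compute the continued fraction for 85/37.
[2; 3, 2, 1, 3]

Euclidean algorithm steps:
85 = 2 × 37 + 11
37 = 3 × 11 + 4
11 = 2 × 4 + 3
4 = 1 × 3 + 1
3 = 3 × 1 + 0
Continued fraction: [2; 3, 2, 1, 3]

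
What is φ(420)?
96

420 = 2^2 × 3 × 5 × 7
φ(n) = n × ∏(1 - 1/p) for each prime p dividing n
φ(420) = 420 × (1 - 1/2) × (1 - 1/3) × (1 - 1/5) × (1 - 1/7) = 96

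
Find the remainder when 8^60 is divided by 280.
176

Repeated squaring. Binary of 60 = 111100.
8^1 ≡ 8 (mod 280); 8^2 ≡ 64 (mod 280); 8^4 ≡ 176 (mod 280); 8^8 ≡ 176 (mod 280); 8^16 ≡ 176 (mod 280); 8^32 ≡ 176 (mod 280)
8^60 = 8^4 × 8^8 × 8^16 × 8^32 ≡ 176 (mod 280)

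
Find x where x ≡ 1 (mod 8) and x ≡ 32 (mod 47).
361

Using Chinese Remainder Theorem:
M = 8 × 47 = 376
M1 = 47, M2 = 8
y1 = 47^(-1) mod 8 = 7
y2 = 8^(-1) mod 47 = 6
x = (1×47×7 + 32×8×6) mod 376 = 361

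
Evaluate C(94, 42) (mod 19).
6

Using Lucas' theorem:
Write n=94 and k=42 in base 19:
n in base 19: [4, 18]
k in base 19: [2, 4]
C(94,42) mod 19 = ∏ C(n_i, k_i) mod 19
Digit binomials (mod 19): C(4,2) = 6; C(18,4) = 3060 ≡ 1
Product: 6 × 1 = 6 ≡ 6 (mod 19)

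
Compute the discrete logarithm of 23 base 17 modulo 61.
51

Baby-step giant-step with step n = ⌈√61⌉ = 8.
Baby steps 17^j mod 61 (j:value) for j=0..7: 0:1, 1:17, 2:45, 3:33, 4:12, 5:21, 6:52, 7:30.
Giant-step multiplier: 17^(-8) ≡ 17^(60-8) = 17^52 ≡ 25 (mod 61).
Giant steps γ_i = 23·25^i mod 61: γ_0=23, γ_1=26, γ_2=40, γ_3=24, γ_4=51, γ_5=55, γ_6=33 (in table at j=3).
x = i·n + j = 6·8 + 3 = 51.
Check: 17^51 ≡ 23 (mod 61).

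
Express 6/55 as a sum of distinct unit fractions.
1/10 + 1/110

Greedy algorithm:
6/55: ceiling(55/6) = 10, use 1/10
1/110: ceiling(110/1) = 110, use 1/110
Result: 6/55 = 1/10 + 1/110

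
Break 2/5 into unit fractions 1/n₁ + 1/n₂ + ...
1/3 + 1/15

Greedy algorithm:
2/5: ceiling(5/2) = 3, use 1/3
1/15: ceiling(15/1) = 15, use 1/15
Result: 2/5 = 1/3 + 1/15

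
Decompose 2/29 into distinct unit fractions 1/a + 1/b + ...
1/15 + 1/435

Greedy algorithm:
2/29: ceiling(29/2) = 15, use 1/15
1/435: ceiling(435/1) = 435, use 1/435
Result: 2/29 = 1/15 + 1/435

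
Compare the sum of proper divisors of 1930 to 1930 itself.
deficient

Proper divisors of 1930: sum = 1 + 2 + 5 + 10 + 193 + 386 + 965 = 1562
Since 1562 < 1930, 1930 is deficient.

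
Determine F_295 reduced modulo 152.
13

Matrix identity: Q^n = [[F_(n+1), F_n], [F_n, F_(n-1)]] with Q = [[1,1],[1,0]].
n = 295 = 100100111₂. Square-and-multiply, entries mod 152:
Q^1 = [[1,1],[1,0]]
Q^2 = (Q^1)² = [[2,1],[1,1]]
Q^4 = (Q^2)² = [[5,3],[3,2]]
Q^9 = (Q^4)²·Q = [[55,34],[34,21]]
Q^18 = (Q^9)² = [[77,0],[0,77]]
Q^36 = (Q^18)² = [[1,0],[0,1]]
Q^73 = (Q^36)²·Q = [[1,1],[1,0]]
Q^147 = (Q^73)²·Q = [[3,2],[2,1]]
Q^295 = (Q^147)²·Q = [[21,13],[13,8]]
F_295 mod 152 = Q^295[0][1] = 13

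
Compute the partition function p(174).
397125074750

p(n) counts ways to write n as a sum of positive integers (order ignored).
Euler's pentagonal recurrence: p(k) = p(k-1) + p(k-2) - p(k-5) - p(k-7) + p(k-12) + p(k-15) - ... (offsets j(3j∓1)/2, signs ++--, p(0)=1, p(<0)=0).
DP table for k = 0..173: p(0)=1, p(1)=1, p(2)=2, p(3)=3, p(4)=5, p(5)=7, p(6)=11, p(7)=15, p(8)=22, p(9)=30, p(10)=42, p(11)=56, p(12)=77, p(13)=101, p(14)=135, p(15)=176, p(16)=231, p(17)=297, p(18)=385, p(19)=490, p(20)=627, p(21)=792, p(22)=1002, p(23)=1255, p(24)=1575, p(25)=1958, p(26)=2436, p(27)=3010, p(28)=3718, p(29)=4565, p(30)=5604, p(31)=6842, p(32)=8349, p(33)=10143, p(34)=12310, p(35)=14883, p(36)=17977, p(37)=21637, p(38)=26015, p(39)=31185, p(40)=37338, p(41)=44583, p(42)=53174, p(43)=63261, p(44)=75175, p(45)=89134, p(46)=105558, p(47)=124754, p(48)=147273, p(49)=173525, p(50)=204226, p(51)=239943, p(52)=281589, p(53)=329931, p(54)=386155, p(55)=451276, p(56)=526823, p(57)=614154, p(58)=715220, p(59)=831820, p(60)=966467, p(61)=1121505, p(62)=1300156, p(63)=1505499, p(64)=1741630, p(65)=2012558, p(66)=2323520, p(67)=2679689, p(68)=3087735, p(69)=3554345, p(70)=4087968, p(71)=4697205, p(72)=5392783, p(73)=6185689, p(74)=7089500, p(75)=8118264, p(76)=9289091, p(77)=10619863, p(78)=12132164, p(79)=13848650, p(80)=15796476, p(81)=18004327, p(82)=20506255, p(83)=23338469, p(84)=26543660, p(85)=30167357, p(86)=34262962, p(87)=38887673, p(88)=44108109, p(89)=49995925, p(90)=56634173, p(91)=64112359, p(92)=72533807, p(93)=82010177, p(94)=92669720, p(95)=104651419, p(96)=118114304, p(97)=133230930, p(98)=150198136, p(99)=169229875, p(100)=190569292, p(101)=214481126, p(102)=241265379, p(103)=271248950, p(104)=304801365, p(105)=342325709, p(106)=384276336, p(107)=431149389, p(108)=483502844, p(109)=541946240, p(110)=607163746, p(111)=679903203, p(112)=761002156, p(113)=851376628, p(114)=952050665, p(115)=1064144451, p(116)=1188908248, p(117)=1327710076, p(118)=1482074143, p(119)=1653668665, p(120)=1844349560, p(121)=2056148051, p(122)=2291320912, p(123)=2552338241, p(124)=2841940500, p(125)=3163127352, p(126)=3519222692, p(127)=3913864295, p(128)=4351078600, p(129)=4835271870, p(130)=5371315400, p(131)=5964539504, p(132)=6620830889, p(133)=7346629512, p(134)=8149040695, p(135)=9035836076, p(136)=10015581680, p(137)=11097645016, p(138)=12292341831, p(139)=13610949895, p(140)=15065878135, p(141)=16670689208, p(142)=18440293320, p(143)=20390982757, p(144)=22540654445, p(145)=24908858009, p(146)=27517052599, p(147)=30388671978, p(148)=33549419497, p(149)=37027355200, p(150)=40853235313, p(151)=45060624582, p(152)=49686288421, p(153)=54770336324, p(154)=60356673280, p(155)=66493182097, p(156)=73232243759, p(157)=80630964769, p(158)=88751778802, p(159)=97662728555, p(160)=107438159466, p(161)=118159068427, p(162)=129913904637, p(163)=142798995930, p(164)=156919475295, p(165)=172389800255, p(166)=189334822579, p(167)=207890420102, p(168)=228204732751, p(169)=250438925115, p(170)=274768617130, p(171)=301384802048, p(172)=330495499613, p(173)=362326859895.
Final step: p(174) = p(173) + p(172) - p(169) - p(167) + p(162) + p(159) - p(152) - p(148) + p(139) + p(134) - p(123) - p(117) + p(104) + p(97) - p(82) - p(74) + p(57) + p(48) - p(29) - p(19)
= 362326859895 + 330495499613 - 250438925115 - 207890420102 + 129913904637 + 97662728555 - 49686288421 - 33549419497 + 13610949895 + 8149040695 - 2552338241 - 1327710076 + 304801365 + 133230930 - 20506255 - 7089500 + 614154 + 147273 - 4565 - 490
= 397125074750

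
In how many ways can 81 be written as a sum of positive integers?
18004327

p(n) counts ways to write n as a sum of positive integers (order ignored).
Euler's pentagonal recurrence: p(k) = p(k-1) + p(k-2) - p(k-5) - p(k-7) + p(k-12) + p(k-15) - ... (offsets j(3j∓1)/2, signs ++--, p(0)=1, p(<0)=0).
DP table for k = 0..80: p(0)=1, p(1)=1, p(2)=2, p(3)=3, p(4)=5, p(5)=7, p(6)=11, p(7)=15, p(8)=22, p(9)=30, p(10)=42, p(11)=56, p(12)=77, p(13)=101, p(14)=135, p(15)=176, p(16)=231, p(17)=297, p(18)=385, p(19)=490, p(20)=627, p(21)=792, p(22)=1002, p(23)=1255, p(24)=1575, p(25)=1958, p(26)=2436, p(27)=3010, p(28)=3718, p(29)=4565, p(30)=5604, p(31)=6842, p(32)=8349, p(33)=10143, p(34)=12310, p(35)=14883, p(36)=17977, p(37)=21637, p(38)=26015, p(39)=31185, p(40)=37338, p(41)=44583, p(42)=53174, p(43)=63261, p(44)=75175, p(45)=89134, p(46)=105558, p(47)=124754, p(48)=147273, p(49)=173525, p(50)=204226, p(51)=239943, p(52)=281589, p(53)=329931, p(54)=386155, p(55)=451276, p(56)=526823, p(57)=614154, p(58)=715220, p(59)=831820, p(60)=966467, p(61)=1121505, p(62)=1300156, p(63)=1505499, p(64)=1741630, p(65)=2012558, p(66)=2323520, p(67)=2679689, p(68)=3087735, p(69)=3554345, p(70)=4087968, p(71)=4697205, p(72)=5392783, p(73)=6185689, p(74)=7089500, p(75)=8118264, p(76)=9289091, p(77)=10619863, p(78)=12132164, p(79)=13848650, p(80)=15796476.
Final step: p(81) = p(80) + p(79) - p(76) - p(74) + p(69) + p(66) - p(59) - p(55) + p(46) + p(41) - p(30) - p(24) + p(11) + p(4)
= 15796476 + 13848650 - 9289091 - 7089500 + 3554345 + 2323520 - 831820 - 451276 + 105558 + 44583 - 5604 - 1575 + 56 + 5
= 18004327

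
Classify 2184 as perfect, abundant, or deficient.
abundant

Proper divisors of 2184: sum = 1 + 2 + 3 + 4 + 6 + 7 + 8 + 12 + ... + 364 + 546 + 728 + 1092 (31 divisors) = 4536
Since 4536 > 2184, 2184 is abundant.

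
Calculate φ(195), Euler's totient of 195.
96

195 = 3 × 5 × 13
φ(n) = n × ∏(1 - 1/p) for each prime p dividing n
φ(195) = 195 × (1 - 1/3) × (1 - 1/5) × (1 - 1/13) = 96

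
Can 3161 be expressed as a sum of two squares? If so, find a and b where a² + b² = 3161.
5² + 56² (a=5, b=56)

Factorization: 3161 = 29 × 109
By Fermat: n is sum of two squares iff every prime p ≡ 3 (mod 4) appears to even power.
All primes ≡ 3 (mod 4) appear to even power.
Search a = 0, 1, 2, … for 3161 - a² a perfect square: first hit at a = 5: 3161 - 25 = 3136 = 56².
3161 = 5² + 56² = 25 + 3136 ✓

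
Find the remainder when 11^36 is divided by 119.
106

Repeated squaring. Binary of 36 = 100100.
11^1 ≡ 11 (mod 119); 11^2 ≡ 2 (mod 119); 11^4 ≡ 4 (mod 119); 11^8 ≡ 16 (mod 119); 11^16 ≡ 18 (mod 119); 11^32 ≡ 86 (mod 119)
11^36 = 11^4 × 11^32 ≡ 106 (mod 119)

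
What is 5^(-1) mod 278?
167

gcd(5, 278) = 1, so the inverse exists.
Extended Euclidean algorithm on (278, 5):
278 = 55 × 5 + 3  ⟹  3 = (1)·278 + (-55)·5
5 = 1 × 3 + 2  ⟹  2 = (-1)·278 + (56)·5
3 = 1 × 2 + 1  ⟹  1 = (2)·278 + (-111)·5
So (-111)·5 ≡ 1 (mod 278), i.e. 5^(-1) ≡ -111 ≡ 167 (mod 278).
Check: 5 × 167 = 835 ≡ 1 (mod 278)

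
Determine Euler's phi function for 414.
132

414 = 2 × 3^2 × 23
φ(n) = n × ∏(1 - 1/p) for each prime p dividing n
φ(414) = 414 × (1 - 1/2) × (1 - 1/3) × (1 - 1/23) = 132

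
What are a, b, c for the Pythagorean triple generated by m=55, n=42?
(1261, 4620, 4789)

Euclid's formula: a = m² - n², b = 2mn, c = m² + n²
m = 55, n = 42
a = 55² - 42² = 3025 - 1764 = 1261
b = 2 × 55 × 42 = 4620
c = 55² + 42² = 3025 + 1764 = 4789
Verification: 1261² + 4620² = 1590121 + 21344400 = 22934521 = 4789² ✓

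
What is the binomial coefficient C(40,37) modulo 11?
2

Using Lucas' theorem:
Write n=40 and k=37 in base 11:
n in base 11: [3, 7]
k in base 11: [3, 4]
C(40,37) mod 11 = ∏ C(n_i, k_i) mod 11
Digit binomials (mod 11): C(3,3) = 1; C(7,4) = 35 ≡ 2
Product: 1 × 2 = 2 ≡ 2 (mod 11)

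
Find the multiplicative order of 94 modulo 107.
106

107 is prime, so ord(94) divides φ(107) = 106.
Divisors of 106: 1, 2, 53, 106.
Repeated squaring: 94^1 ≡ 94, 94^2 ≡ 62, 94^4 ≡ 99, 94^8 ≡ 64, 94^16 ≡ 30, 94^32 ≡ 44, 94^64 ≡ 10 (mod 107).
Test 94^d mod 107 for each divisor d in increasing order:
94^1 ≡ 94
94^2 ≡ 62
94^53 = 94^32·94^16·94^4·94^1 ≡ 106
94^106 = 94^64·94^32·94^8·94^2 ≡ 1  ← first divisor giving 1
The order is 106.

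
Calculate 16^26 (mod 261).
139

Repeated squaring. Binary of 26 = 11010.
16^1 ≡ 16 (mod 261); 16^2 ≡ 256 (mod 261); 16^4 ≡ 25 (mod 261); 16^8 ≡ 103 (mod 261); 16^16 ≡ 169 (mod 261)
16^26 = 16^2 × 16^8 × 16^16 ≡ 139 (mod 261)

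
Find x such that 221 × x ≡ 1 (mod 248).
101

gcd(221, 248) = 1, so the inverse exists.
Extended Euclidean algorithm on (248, 221):
248 = 1 × 221 + 27  ⟹  27 = (1)·248 + (-1)·221
221 = 8 × 27 + 5  ⟹  5 = (-8)·248 + (9)·221
27 = 5 × 5 + 2  ⟹  2 = (41)·248 + (-46)·221
5 = 2 × 2 + 1  ⟹  1 = (-90)·248 + (101)·221
So (101)·221 ≡ 1 (mod 248), i.e. 221^(-1) ≡ 101 (mod 248).
Check: 221 × 101 = 22321 ≡ 1 (mod 248)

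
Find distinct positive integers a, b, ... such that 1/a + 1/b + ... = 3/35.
1/12 + 1/420

Greedy algorithm:
3/35: ceiling(35/3) = 12, use 1/12
1/420: ceiling(420/1) = 420, use 1/420
Result: 3/35 = 1/12 + 1/420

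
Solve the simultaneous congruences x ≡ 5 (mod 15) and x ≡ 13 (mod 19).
260

Using Chinese Remainder Theorem:
M = 15 × 19 = 285
M1 = 19, M2 = 15
y1 = 19^(-1) mod 15 = 4
y2 = 15^(-1) mod 19 = 14
x = (5×19×4 + 13×15×14) mod 285 = 260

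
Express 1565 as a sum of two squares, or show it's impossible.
11² + 38² (a=11, b=38)

Factorization: 1565 = 5 × 313
By Fermat: n is sum of two squares iff every prime p ≡ 3 (mod 4) appears to even power.
All primes ≡ 3 (mod 4) appear to even power.
Search a = 0, 1, 2, … for 1565 - a² a perfect square: first hit at a = 11: 1565 - 121 = 1444 = 38².
1565 = 11² + 38² = 121 + 1444 ✓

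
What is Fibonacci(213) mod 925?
758

Matrix identity: Q^n = [[F_(n+1), F_n], [F_n, F_(n-1)]] with Q = [[1,1],[1,0]].
n = 213 = 11010101₂. Square-and-multiply, entries mod 925:
Q^1 = [[1,1],[1,0]]
Q^3 = (Q^1)²·Q = [[3,2],[2,1]]
Q^6 = (Q^3)² = [[13,8],[8,5]]
Q^13 = (Q^6)²·Q = [[377,233],[233,144]]
Q^26 = (Q^13)² = [[318,218],[218,100]]
Q^53 = (Q^26)²·Q = [[197,648],[648,474]]
Q^106 = (Q^53)² = [[838,58],[58,780]]
Q^213 = (Q^106)²·Q = [[252,758],[758,419]]
F_213 mod 925 = Q^213[0][1] = 758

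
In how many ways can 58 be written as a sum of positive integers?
715220

p(n) counts ways to write n as a sum of positive integers (order ignored).
Euler's pentagonal recurrence: p(k) = p(k-1) + p(k-2) - p(k-5) - p(k-7) + p(k-12) + p(k-15) - ... (offsets j(3j∓1)/2, signs ++--, p(0)=1, p(<0)=0).
DP table for k = 0..57: p(0)=1, p(1)=1, p(2)=2, p(3)=3, p(4)=5, p(5)=7, p(6)=11, p(7)=15, p(8)=22, p(9)=30, p(10)=42, p(11)=56, p(12)=77, p(13)=101, p(14)=135, p(15)=176, p(16)=231, p(17)=297, p(18)=385, p(19)=490, p(20)=627, p(21)=792, p(22)=1002, p(23)=1255, p(24)=1575, p(25)=1958, p(26)=2436, p(27)=3010, p(28)=3718, p(29)=4565, p(30)=5604, p(31)=6842, p(32)=8349, p(33)=10143, p(34)=12310, p(35)=14883, p(36)=17977, p(37)=21637, p(38)=26015, p(39)=31185, p(40)=37338, p(41)=44583, p(42)=53174, p(43)=63261, p(44)=75175, p(45)=89134, p(46)=105558, p(47)=124754, p(48)=147273, p(49)=173525, p(50)=204226, p(51)=239943, p(52)=281589, p(53)=329931, p(54)=386155, p(55)=451276, p(56)=526823, p(57)=614154.
Final step: p(58) = p(57) + p(56) - p(53) - p(51) + p(46) + p(43) - p(36) - p(32) + p(23) + p(18) - p(7) - p(1)
= 614154 + 526823 - 329931 - 239943 + 105558 + 63261 - 17977 - 8349 + 1255 + 385 - 15 - 1
= 715220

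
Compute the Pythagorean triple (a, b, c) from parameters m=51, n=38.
(1157, 3876, 4045)

Euclid's formula: a = m² - n², b = 2mn, c = m² + n²
m = 51, n = 38
a = 51² - 38² = 2601 - 1444 = 1157
b = 2 × 51 × 38 = 3876
c = 51² + 38² = 2601 + 1444 = 4045
Verification: 1157² + 3876² = 1338649 + 15023376 = 16362025 = 4045² ✓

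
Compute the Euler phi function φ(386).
192

386 = 2 × 193
φ(n) = n × ∏(1 - 1/p) for each prime p dividing n
φ(386) = 386 × (1 - 1/2) × (1 - 1/193) = 192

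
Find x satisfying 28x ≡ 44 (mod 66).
x ≡ 11 (mod 33)

gcd(28, 66) = 2, which divides 44, so solutions exist.
Divide through by 2: 14x ≡ 22 (mod 33).
Find 14^(-1) mod 33 by the extended Euclidean algorithm:
33 = 2 × 14 + 5  ⟹  5 = (1)·33 + (-2)·14
14 = 2 × 5 + 4  ⟹  4 = (-2)·33 + (5)·14
5 = 1 × 4 + 1  ⟹  1 = (3)·33 + (-7)·14
So (-7)·14 ≡ 1 (mod 33), i.e. 14^(-1) ≡ -7 ≡ 26 (mod 33).
x ≡ 26 × 22 = 572 ≡ 11 (mod 33).
Check: 28 × 11 = 308 ≡ 44 (mod 66).
x ≡ 11 (mod 33), giving 2 solutions mod 66.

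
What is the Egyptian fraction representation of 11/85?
1/8 + 1/227 + 1/154360

Greedy algorithm:
11/85: ceiling(85/11) = 8, use 1/8
3/680: ceiling(680/3) = 227, use 1/227
1/154360: ceiling(154360/1) = 154360, use 1/154360
Result: 11/85 = 1/8 + 1/227 + 1/154360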